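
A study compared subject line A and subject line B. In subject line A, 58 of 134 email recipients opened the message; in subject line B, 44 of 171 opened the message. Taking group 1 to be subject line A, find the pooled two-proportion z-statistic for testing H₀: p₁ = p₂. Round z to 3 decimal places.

z = 3.225

p̂₁ = 58/134 = 0.43284, p̂₂ = 44/171 = 0.25731.
Pooling: p̂ = 102/305 = 0.33443.
Pooled SE = √[0.2225853·0.01331064] ≈ 0.054431.
z = (p̂₁ − p̂₂)/SE = (0.43284 − 0.25731)/0.054431 = 0.17553/0.054431 = 3.225.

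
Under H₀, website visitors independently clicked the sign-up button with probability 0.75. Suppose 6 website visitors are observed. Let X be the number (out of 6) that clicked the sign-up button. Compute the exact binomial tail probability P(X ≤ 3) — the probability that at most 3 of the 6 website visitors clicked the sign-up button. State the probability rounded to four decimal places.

P = 0.1694

X ~ Binomial(n=6, p=0.75).
P(X ≤ 3) = C(6,0)·0.75^0·0.25^6 + C(6,1)·0.75^1·0.25^5 + C(6,2)·0.75^2·0.25^4 + C(6,3)·0.75^3·0.25^3.
= 0.000244 + 0.004395 + 0.032959 + 0.131836 = 0.1694.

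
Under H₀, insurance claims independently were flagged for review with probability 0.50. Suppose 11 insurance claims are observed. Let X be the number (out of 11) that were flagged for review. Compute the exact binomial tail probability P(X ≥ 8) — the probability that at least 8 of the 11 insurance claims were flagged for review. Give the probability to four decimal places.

P = 0.1133

X is binomial with n = 11 and p = 0.50.
P(X ≥ 8) = C(11,8)·0.50^8·0.50^3 + C(11,9)·0.50^9·0.50^2 + C(11,10)·0.50^10·0.50^1 + C(11,11)·0.50^11·0.50^0.
= 0.080566 + 0.026855 + 0.005371 + 0.000488 = 0.1133.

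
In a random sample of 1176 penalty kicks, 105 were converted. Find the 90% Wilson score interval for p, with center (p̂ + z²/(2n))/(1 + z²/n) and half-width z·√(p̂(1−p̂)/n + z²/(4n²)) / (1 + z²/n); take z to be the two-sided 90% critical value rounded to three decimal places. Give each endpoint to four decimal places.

(0.0765, 0.1039)

p̂ = 105/1176 = 0.08929; z = 1.645, so z² = 2.706025.
1 + z²/n = 1.002301.
Adjusted center: (0.08929 + z²/(2n))/1.002301 = 0.09023.
Radicand: p̂(1−p̂)/n + z²/(4n²) = 0.000069144 + 0.000000489 = 0.000069633.
Half-width = z·√(radicand)/denom = 1.645·0.008345/1.002301 = 0.01370.
Interval: 0.09023 ± 0.01370 → (0.0765, 0.1039).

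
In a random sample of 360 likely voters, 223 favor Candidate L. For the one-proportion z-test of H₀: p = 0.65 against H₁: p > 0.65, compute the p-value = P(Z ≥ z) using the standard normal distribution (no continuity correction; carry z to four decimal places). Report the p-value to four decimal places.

The sample proportion is 223/360 = 0.61944.
Null standard error: √(0.65·0.35/360) = √0.000631944 = 0.025139.
z = (p̂ − p₀)/SE = (223/360 − 0.65)/0.025139 ≈ -1.2155.
From the standard normal, P(Z ≥ z) = 0.8879.

p-value = 0.8879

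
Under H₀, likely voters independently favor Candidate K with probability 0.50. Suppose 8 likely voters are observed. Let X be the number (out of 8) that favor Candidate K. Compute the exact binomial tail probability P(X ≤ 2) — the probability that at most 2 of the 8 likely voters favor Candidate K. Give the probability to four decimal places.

X is binomial with n = 8 and p = 0.50.
P(X ≤ 2) = C(8,0)·0.50^0·0.50^8 + C(8,1)·0.50^1·0.50^7 + C(8,2)·0.50^2·0.50^6.
= 0.003906 + 0.031250 + 0.109375 = 0.1445.

P = 0.1445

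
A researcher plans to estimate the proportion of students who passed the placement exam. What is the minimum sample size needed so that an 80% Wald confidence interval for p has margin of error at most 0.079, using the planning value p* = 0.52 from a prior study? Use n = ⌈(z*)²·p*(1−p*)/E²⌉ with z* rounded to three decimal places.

The 80% critical value is z* = 1.282.
p*(1−p*) = 0.52·0.48 = 0.2496.
(z*)²·p*(1−p*)/E² = 1.643524·0.2496/0.006241 = 65.730.
⌈65.730⌉ = 66.

n = 66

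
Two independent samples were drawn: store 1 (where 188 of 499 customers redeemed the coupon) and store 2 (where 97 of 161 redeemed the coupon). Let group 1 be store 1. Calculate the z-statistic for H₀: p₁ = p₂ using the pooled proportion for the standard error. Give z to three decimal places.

p̂₁ = 188/499 = 0.37675, p̂₂ = 97/161 = 0.60248.
Pooling: p̂ = 285/660 = 0.43182.
Pooled SE = √[0.2453512·0.00821519] ≈ 0.044896.
z = (p̂₁ − p̂₂)/SE = (0.37675 − 0.60248)/0.044896 = -0.22573/0.044896 = -5.028.

z = -5.028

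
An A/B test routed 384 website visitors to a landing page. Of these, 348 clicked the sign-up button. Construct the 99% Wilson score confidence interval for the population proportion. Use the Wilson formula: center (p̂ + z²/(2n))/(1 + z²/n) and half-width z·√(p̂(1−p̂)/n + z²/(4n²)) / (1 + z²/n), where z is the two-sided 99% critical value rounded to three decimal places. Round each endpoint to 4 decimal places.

(0.8607, 0.9380)

Here p̂ = 348/384 = 0.90625 and z = 2.576 (z² = 6.635776).
1 + z²/n = 1.017281.
Adjusted center: (0.90625 + z²/(2n))/1.017281 = 0.89935.
Radicand: p̂(1−p̂)/n + z²/(4n²) = 0.000221252 + 0.000011250 = 0.000232502.
Half-width = 2.576·√0.000232502/1.017281 = 0.03861.
CI: 0.89935 ± 0.03861 = (0.8607, 0.9380).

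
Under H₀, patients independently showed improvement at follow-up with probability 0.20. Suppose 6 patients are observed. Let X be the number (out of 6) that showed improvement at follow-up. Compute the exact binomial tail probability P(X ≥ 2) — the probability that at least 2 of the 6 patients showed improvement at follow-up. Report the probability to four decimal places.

X is binomial with n = 6 and p = 0.20.
P(X ≥ 2) = Σ_{j=2}^{6} C(6,j)·0.20^j·0.80^{6−j}.
= 0.245760 + 0.081920 + 0.015360 + 0.001536 + 0.000064 = 0.3446.

P = 0.3446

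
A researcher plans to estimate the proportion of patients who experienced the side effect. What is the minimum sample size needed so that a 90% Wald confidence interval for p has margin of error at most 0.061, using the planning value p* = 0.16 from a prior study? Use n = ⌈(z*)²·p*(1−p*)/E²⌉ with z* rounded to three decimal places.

n = 98

The 90% critical value is z* = 1.645.
p*(1−p*) = 0.16·0.84 = 0.1344.
Required n before rounding: 2.706025 × 0.1344 / 0.061² = 97.740.
⌈97.740⌉ = 98.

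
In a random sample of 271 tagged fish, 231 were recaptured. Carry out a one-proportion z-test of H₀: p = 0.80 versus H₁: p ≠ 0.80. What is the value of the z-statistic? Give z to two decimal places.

z = 2.16

p̂ = 231/271 = 0.85240.
Under H₀, SE = √(p₀(1−p₀)/n) = √(0.80·0.20/271) = √0.000590406 = 0.024298.
Test statistic: z = 0.05240/0.024298 = 2.16.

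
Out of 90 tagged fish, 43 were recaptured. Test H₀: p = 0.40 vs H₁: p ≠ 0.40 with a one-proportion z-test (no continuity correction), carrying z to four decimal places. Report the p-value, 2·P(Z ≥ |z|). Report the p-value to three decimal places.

p̂ = 43/90 = 0.47778.
Null standard error: √(0.40·0.60/90) = √0.002666667 = 0.051640.
z = (p̂ − p₀)/SE = (43/90 − 0.40)/0.051640 ≈ 1.5062.
From the standard normal, 2·P(Z ≥ |z|) = 0.132.

p-value = 0.132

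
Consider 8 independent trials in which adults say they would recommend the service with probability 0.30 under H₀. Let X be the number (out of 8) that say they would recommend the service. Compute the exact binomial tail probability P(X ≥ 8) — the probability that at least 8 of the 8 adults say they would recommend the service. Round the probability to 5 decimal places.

X ~ Binomial(n=8, p=0.30).
P(X ≥ 8) = C(8,8)·0.30^8·0.70^0.
= 0.000066 = 0.00007.

P = 0.00007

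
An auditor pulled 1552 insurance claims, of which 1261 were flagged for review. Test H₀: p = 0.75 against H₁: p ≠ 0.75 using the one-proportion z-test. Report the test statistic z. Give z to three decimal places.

With x = 1261 successes in n = 1552, p̂ = 0.81250.
Null standard error: √(0.75·0.25/1552) = √0.000120812 = 0.010991.
Test statistic: z = 0.06250/0.010991 = 5.686.

z = 5.686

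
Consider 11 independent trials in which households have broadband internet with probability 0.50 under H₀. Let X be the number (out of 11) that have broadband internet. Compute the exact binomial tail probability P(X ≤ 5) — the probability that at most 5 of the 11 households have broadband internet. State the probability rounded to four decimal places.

P = 0.5000

X ~ Binomial(n=11, p=0.50).
P(X ≤ 5) = Σ_{j=0}^{5} C(11,j)·0.50^j·0.50^{11−j}.
= 0.000488 + 0.005371 + 0.026855 + 0.080566 + 0.161133 + 0.225586 = 0.5000.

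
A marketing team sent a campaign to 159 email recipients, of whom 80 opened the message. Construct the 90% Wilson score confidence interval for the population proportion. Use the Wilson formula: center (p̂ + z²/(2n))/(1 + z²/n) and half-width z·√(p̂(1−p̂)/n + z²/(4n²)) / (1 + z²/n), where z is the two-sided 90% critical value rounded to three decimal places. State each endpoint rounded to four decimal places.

(0.4384, 0.5678)

p̂ = 80/159 = 0.50314; z = 1.645, so z² = 2.706025.
1 + z²/n = 1.017019.
Center = (0.50314 + 0.008510)/1.017019 = 0.50309.
Radicand: p̂(1−p̂)/n + z²/(4n²) = 0.001572265 + 0.000026759 = 0.001599024.
Half-width = 1.645·√0.001599024/1.017019 = 0.06468.
Interval: 0.50309 ± 0.06468 → (0.4384, 0.5678).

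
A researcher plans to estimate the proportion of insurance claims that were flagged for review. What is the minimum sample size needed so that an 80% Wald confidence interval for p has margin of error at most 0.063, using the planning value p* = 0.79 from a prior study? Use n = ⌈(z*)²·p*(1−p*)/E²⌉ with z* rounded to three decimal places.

n = 69

z* = 1.282 at the 80% level.
p*(1−p*) = 0.1659.
(z*)²·p*(1−p*)/E² = 1.643524·0.1659/0.003969 = 68.698.
⌈68.698⌉ = 69.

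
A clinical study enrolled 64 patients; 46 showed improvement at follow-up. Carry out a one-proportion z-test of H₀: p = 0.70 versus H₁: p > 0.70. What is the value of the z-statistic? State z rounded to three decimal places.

The sample proportion is 46/64 = 0.71875.
SE₀ = √(0.70·0.30/64) = 0.057282.
z = (p̂ − p₀)/SE = (0.71875 − 0.70)/0.057282 = 0.327.

z = 0.327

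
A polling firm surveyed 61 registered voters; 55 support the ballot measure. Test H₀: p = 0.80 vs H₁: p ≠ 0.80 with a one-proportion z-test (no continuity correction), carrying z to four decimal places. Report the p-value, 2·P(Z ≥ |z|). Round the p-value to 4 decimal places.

With x = 55 successes in n = 61, p̂ = 0.90164.
Null standard error: √(0.80·0.20/61) = √0.002622951 = 0.051215.
z = (p̂ − p₀)/SE = (55/61 − 0.80)/0.051215 ≈ 1.9846.
p-value = 2·P(Z ≥ |z|) with z = 1.9846 → 0.0472.

p-value = 0.0472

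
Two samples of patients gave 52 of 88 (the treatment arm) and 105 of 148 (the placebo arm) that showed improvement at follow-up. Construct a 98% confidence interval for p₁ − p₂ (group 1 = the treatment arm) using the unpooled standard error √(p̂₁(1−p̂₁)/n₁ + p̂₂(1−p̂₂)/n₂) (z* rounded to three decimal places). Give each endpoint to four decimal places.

p̂₁ = 0.59091, p̂₂ = 0.70946, so the observed difference is -0.11855.
Unpooled SE = √(p̂₁(1−p̂₁)/n₁ + p̂₂(1−p̂₂)/n₂) = √(0.002746995 + 0.001392748) = 0.064341.
z* = 2.326 at the 98% level. Margin = 2.326·0.064341 = 0.14966.
So the interval runs from -0.2682 to 0.0311.

(-0.2682, 0.0311)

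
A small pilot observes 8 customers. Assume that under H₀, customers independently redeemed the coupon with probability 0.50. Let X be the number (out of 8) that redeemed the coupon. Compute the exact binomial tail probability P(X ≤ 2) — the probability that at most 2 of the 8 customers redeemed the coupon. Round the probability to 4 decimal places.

P = 0.1445

X is binomial with n = 8 and p = 0.50.
P(X ≤ 2) = C(8,0)·0.50^0·0.50^8 + C(8,1)·0.50^1·0.50^7 + C(8,2)·0.50^2·0.50^6.
= 0.003906 + 0.031250 + 0.109375 = 0.1445.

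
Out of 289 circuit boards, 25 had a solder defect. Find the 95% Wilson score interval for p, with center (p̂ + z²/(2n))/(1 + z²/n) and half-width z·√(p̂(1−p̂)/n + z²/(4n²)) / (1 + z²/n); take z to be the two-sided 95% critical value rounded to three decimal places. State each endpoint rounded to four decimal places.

(0.0593, 0.1246)

Here p̂ = 25/289 = 0.08651 and z = 1.960 (z² = 3.841600).
Denominator 1 + z²/n = 1 + 3.841600/289 = 1.013293.
Adjusted center: (0.08651 + z²/(2n))/1.013293 = 0.09193.
Radicand: p̂(1−p̂)/n + z²/(4n²) = 0.000273433 + 0.000011499 = 0.000284932.
Half-width = z·√(radicand)/denom = 1.960·0.016880/1.013293 = 0.03265.
So the interval runs from 0.0593 to 0.1246.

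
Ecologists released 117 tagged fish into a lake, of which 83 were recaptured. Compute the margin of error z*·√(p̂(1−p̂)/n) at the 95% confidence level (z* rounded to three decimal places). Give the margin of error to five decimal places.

ME = 0.08227

With x = 83 successes in n = 117, p̂ = 0.70940.
SE = √(p̂(1−p̂)/n) = √(0.206151/117) = 0.041976.
For 95% confidence, z* = 1.960.
So ME = 0.08227.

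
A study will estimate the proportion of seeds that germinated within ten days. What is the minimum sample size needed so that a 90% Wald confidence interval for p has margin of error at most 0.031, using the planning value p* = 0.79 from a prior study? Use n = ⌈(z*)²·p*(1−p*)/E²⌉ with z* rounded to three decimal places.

For 90% confidence, z* = 1.645.
p*(1−p*) = 0.1659.
(z*)²·p*(1−p*)/E² = 2.706025·0.1659/0.000961 = 467.148.
Rounding up, n = 468.

n = 468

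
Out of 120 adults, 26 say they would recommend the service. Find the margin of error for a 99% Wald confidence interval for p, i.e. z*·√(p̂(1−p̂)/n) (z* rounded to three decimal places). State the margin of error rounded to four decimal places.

The sample proportion is 26/120 = 0.21667.
SE(p̂) = √(0.21667·0.78333/120) = 0.037608.
z* = 2.576 at the 99% level.
Margin of error = z*·SE = 2.576 × 0.037608 = 0.0969.

ME = 0.0969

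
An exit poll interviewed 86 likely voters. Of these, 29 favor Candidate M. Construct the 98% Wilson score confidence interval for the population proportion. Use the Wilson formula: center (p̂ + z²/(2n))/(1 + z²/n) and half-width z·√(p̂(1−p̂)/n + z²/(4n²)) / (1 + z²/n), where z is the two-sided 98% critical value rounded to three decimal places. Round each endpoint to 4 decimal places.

(0.2314, 0.4623)

Here p̂ = 29/86 = 0.33721 and z = 2.326 (z² = 5.410276).
1 + z²/n = 1.062910.
Center = (0.33721 + 0.031455)/1.062910 = 0.34684.
Radicand: p̂(1−p̂)/n + z²/(4n²) = 0.002598828 + 0.000182878 = 0.002781706.
Half-width = z·√(radicand)/denom = 2.326·0.052742/1.062910 = 0.11542.
Interval: 0.34684 ± 0.11542 → (0.2314, 0.4623).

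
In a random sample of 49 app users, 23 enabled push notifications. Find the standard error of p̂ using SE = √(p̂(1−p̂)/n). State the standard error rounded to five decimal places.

SE = 0.07129

The sample proportion is 23/49 = 0.46939.
p̂(1−p̂) = 0.249063.
SE = √(0.249063/49) = √0.005082918 = 0.07129.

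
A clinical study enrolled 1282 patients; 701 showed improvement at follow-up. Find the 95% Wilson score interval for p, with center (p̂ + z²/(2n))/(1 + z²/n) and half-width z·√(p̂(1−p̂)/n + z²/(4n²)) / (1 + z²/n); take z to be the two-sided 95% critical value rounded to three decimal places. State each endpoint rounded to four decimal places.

(0.5195, 0.5739)

Here p̂ = 701/1282 = 0.54680 and z = 1.960 (z² = 3.841600).
Denominator 1 + z²/n = 1 + 3.841600/1282 = 1.002997.
Center = (0.54680 + 0.001498)/1.002997 = 0.54666.
Radicand: p̂(1−p̂)/n + z²/(4n²) = 0.000193299 + 0.000000584 = 0.000193883.
Half-width = 1.960·√0.000193883/1.002997 = 0.02721.
So the interval runs from 0.5195 to 0.5739.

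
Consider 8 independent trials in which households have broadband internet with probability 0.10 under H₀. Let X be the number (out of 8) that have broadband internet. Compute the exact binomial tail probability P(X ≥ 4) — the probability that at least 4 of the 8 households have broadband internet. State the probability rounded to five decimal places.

P = 0.00502

X ~ Binomial(n=8, p=0.10).
P(X ≥ 4) = Σ_{j=4}^{8} C(8,j)·0.10^j·0.90^{8−j}.
= 0.004593 + 0.000408 + 0.000023 + 0.000001 + 0.000000 = 0.00502.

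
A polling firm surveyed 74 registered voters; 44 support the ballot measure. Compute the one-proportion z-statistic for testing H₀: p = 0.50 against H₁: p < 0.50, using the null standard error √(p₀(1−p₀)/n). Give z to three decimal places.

z = 1.627

p̂ = 44/74 = 0.59459.
SE₀ = √(0.50·0.50/74) = 0.058124.
z = (0.59459 − 0.50)/0.058124 = 0.09459/0.058124 = 1.627.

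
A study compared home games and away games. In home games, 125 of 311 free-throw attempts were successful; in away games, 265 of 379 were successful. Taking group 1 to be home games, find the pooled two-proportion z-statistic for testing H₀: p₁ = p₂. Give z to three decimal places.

p̂₁ = 125/311 = 0.40193, p̂₂ = 265/379 = 0.69921.
Pooled p̂ = (125+265)/(311+379) = 390/690 = 0.56522.
SE = √[p̂(1−p̂)(1/n₁+1/n₂)] = √[0.56522·0.43478·(1/311+1/379)] ≈ 0.037929.
z = -0.29728/0.037929 = -7.838.

z = -7.838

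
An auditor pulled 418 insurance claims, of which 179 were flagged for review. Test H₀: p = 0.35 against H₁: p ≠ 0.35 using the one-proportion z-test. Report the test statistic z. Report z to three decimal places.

The sample proportion is 179/418 = 0.42823.
Under H₀, SE = √(p₀(1−p₀)/n) = √(0.35·0.65/418) = √0.000544258 = 0.023329.
z = (p̂ − p₀)/SE = (0.42823 − 0.35)/0.023329 = 3.353.

z = 3.353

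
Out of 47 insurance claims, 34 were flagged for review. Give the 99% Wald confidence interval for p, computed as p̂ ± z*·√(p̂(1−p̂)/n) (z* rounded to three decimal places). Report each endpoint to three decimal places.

Sample proportion p̂ = 34/47 = 0.72340.
SE(p̂) = √(0.72340·0.27660/47) = 0.065248.
z* = 2.576 at the 99% level.
Margin of error: 2.576 × 0.065248 = 0.16808.
CI: 0.72340 ± 0.16808 = (0.555, 0.891).

(0.555, 0.891)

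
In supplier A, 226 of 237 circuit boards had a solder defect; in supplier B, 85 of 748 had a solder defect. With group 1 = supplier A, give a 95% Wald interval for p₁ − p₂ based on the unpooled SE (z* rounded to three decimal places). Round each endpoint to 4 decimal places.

(0.8048, 0.8751)

p̂₁ = 0.95359, p̂₂ = 0.11364, so the observed difference is 0.83995.
Unpooled SE = √(p̂₁(1−p̂₁)/n₁ + p̂₂(1−p̂₂)/n₂) = √(0.000186748 + 0.000134657) = 0.017928.
For 95% confidence, z* = 1.960. Margin = 1.960·0.017928 = 0.03514.
CI: 0.83995 ± 0.03514 = (0.8048, 0.8751).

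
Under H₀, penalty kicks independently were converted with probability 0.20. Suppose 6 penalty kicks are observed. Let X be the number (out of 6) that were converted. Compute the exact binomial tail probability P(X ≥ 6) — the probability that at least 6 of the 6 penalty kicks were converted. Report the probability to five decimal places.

P = 0.00006

X is binomial with n = 6 and p = 0.20.
P(X ≥ 6) = C(6,6)·0.20^6·0.80^0.
= 0.000064 = 0.00006.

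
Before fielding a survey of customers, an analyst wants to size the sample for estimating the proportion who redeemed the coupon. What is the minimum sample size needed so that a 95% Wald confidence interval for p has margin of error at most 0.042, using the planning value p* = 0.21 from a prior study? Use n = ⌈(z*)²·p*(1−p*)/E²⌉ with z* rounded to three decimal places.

For 95% confidence, z* = 1.960.
p*(1−p*) = 0.21·0.79 = 0.1659.
(z*)²·p*(1−p*)/E² = 3.841600·0.1659/0.001764 = 361.293.
⌈361.293⌉ = 362.

n = 362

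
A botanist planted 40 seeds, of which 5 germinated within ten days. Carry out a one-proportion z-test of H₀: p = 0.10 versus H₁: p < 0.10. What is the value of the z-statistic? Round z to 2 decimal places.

The sample proportion is 5/40 = 0.12500.
Under H₀, SE = √(p₀(1−p₀)/n) = √(0.10·0.90/40) = √0.002250000 = 0.047434.
z = (p̂ − p₀)/SE = (0.12500 − 0.10)/0.047434 = 0.53.

z = 0.53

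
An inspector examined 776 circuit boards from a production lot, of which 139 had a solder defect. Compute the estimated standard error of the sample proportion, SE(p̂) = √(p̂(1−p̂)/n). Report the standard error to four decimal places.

SE = 0.0138

The sample proportion is 139/776 = 0.17912.
p̂(1−p̂) = 0.147036.
SE = √(0.147036/776) = √0.000189479 = 0.0138.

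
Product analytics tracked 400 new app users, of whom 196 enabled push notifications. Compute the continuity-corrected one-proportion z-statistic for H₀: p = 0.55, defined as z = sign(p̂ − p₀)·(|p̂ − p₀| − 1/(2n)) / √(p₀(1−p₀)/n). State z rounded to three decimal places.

z = -2.362

p̂ = 196/400 = 0.49000. p̂ − p₀ = -0.060000.
Continuity correction 1/(2n) = 1/800 = 0.001250.
Corrected numerator: |-0.060000| − 0.001250 = 0.058750.
SE₀ = √(0.55·0.45/400) = 0.024875.
z = −0.058750/0.024875 = -2.362.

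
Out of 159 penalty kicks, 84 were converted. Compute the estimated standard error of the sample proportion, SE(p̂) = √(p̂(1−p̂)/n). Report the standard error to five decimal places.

Sample proportion p̂ = 84/159 = 0.52830.
p̂(1−p̂) = 0.249199.
SE = √(0.249199/159) = 0.03959.

SE = 0.03959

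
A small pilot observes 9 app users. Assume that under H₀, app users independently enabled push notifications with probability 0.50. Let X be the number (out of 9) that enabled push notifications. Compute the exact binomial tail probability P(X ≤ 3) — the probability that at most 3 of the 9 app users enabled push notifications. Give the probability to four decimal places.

P = 0.2539

X is binomial with n = 9 and p = 0.50.
P(X ≤ 3) = C(9,0)·0.50^0·0.50^9 + C(9,1)·0.50^1·0.50^8 + C(9,2)·0.50^2·0.50^7 + C(9,3)·0.50^3·0.50^6.
= 0.001953 + 0.017578 + 0.070312 + 0.164062 = 0.2539.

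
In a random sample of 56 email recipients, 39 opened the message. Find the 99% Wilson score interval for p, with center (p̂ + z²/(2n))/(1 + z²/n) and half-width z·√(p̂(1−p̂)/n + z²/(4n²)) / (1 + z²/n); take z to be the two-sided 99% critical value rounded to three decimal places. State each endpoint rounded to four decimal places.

Here p̂ = 39/56 = 0.69643 and z = 2.576 (z² = 6.635776).
Denominator 1 + z²/n = 1 + 6.635776/56 = 1.118496.
Adjusted center: (0.69643 + z²/(2n))/1.118496 = 0.67562.
Radicand: p̂(1−p̂)/n + z²/(4n²) = 0.003775282 + 0.000529000 = 0.004304282.
Half-width = 2.576·√0.004304282/1.118496 = 0.15110.
Interval: 0.67562 ± 0.15110 → (0.5245, 0.8267).

(0.5245, 0.8267)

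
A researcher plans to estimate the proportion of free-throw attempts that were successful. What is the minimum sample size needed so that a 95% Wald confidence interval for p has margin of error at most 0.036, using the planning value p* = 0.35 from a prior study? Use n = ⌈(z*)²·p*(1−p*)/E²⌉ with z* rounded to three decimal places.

n = 675

For 95% confidence, z* = 1.960.
p*(1−p*) = 0.2275.
Required n before rounding: 3.841600 × 0.2275 / 0.036² = 674.355.
Rounding up, n = 675.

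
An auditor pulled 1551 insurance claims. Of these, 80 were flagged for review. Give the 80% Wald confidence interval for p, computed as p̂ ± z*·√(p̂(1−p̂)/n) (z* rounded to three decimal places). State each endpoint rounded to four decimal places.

(0.0444, 0.0588)

The sample proportion is 80/1551 = 0.05158.
Standard error of p̂: √(0.048919/1551) = √0.000031540 = 0.005616.
The 80% critical value is z* = 1.282.
Margin = 1.282·0.005616 = 0.00720.
Interval: 0.05158 ± 0.00720 → (0.0444, 0.0588).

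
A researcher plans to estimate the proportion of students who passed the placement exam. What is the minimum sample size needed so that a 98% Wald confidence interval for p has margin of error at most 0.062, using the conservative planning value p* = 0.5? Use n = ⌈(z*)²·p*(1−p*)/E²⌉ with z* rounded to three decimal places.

n = 352

z* = 2.326 at the 98% level.
p*(1−p*) = 0.2500.
(z*)²·p*(1−p*)/E² = 5.410276·0.2500/0.003844 = 351.865.
Rounding up, n = 352.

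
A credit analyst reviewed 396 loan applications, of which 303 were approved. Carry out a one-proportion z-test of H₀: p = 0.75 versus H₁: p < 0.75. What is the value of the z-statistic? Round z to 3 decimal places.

p̂ = 303/396 = 0.76515.
Under H₀, SE = √(p₀(1−p₀)/n) = √(0.75·0.25/396) = √0.000473485 = 0.021760.
Test statistic: z = 0.01515/0.021760 = 0.696.

z = 0.696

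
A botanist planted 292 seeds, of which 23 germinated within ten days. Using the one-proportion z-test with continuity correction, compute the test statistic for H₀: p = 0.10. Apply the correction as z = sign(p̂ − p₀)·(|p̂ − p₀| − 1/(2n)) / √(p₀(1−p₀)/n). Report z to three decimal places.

z = -1.112

With x = 23 successes in n = 292, p̂ = 0.07877. p̂ − p₀ = -0.021233.
Continuity correction 1/(2n) = 1/584 = 0.001712.
Corrected numerator: |-0.021233| − 0.001712 = 0.019521.
SE₀ = √(0.10·0.90/292) = 0.017556.
z = (−)0.019521/0.017556 = -1.112.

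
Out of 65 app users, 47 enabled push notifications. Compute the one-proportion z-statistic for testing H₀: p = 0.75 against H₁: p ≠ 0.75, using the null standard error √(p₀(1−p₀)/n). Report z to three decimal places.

z = -0.501

The sample proportion is 47/65 = 0.72308.
SE₀ = √(0.75·0.25/65) = 0.053709.
z = (p̂ − p₀)/SE = (0.72308 − 0.75)/0.053709 = -0.501.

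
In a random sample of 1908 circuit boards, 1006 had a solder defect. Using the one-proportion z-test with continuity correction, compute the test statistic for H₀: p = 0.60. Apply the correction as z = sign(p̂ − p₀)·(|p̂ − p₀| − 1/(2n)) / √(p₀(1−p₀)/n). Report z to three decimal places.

z = -6.463

Sample proportion p̂ = 1006/1908 = 0.52725. p̂ − p₀ = -0.072746.
1/(2n) = 0.000262.
Corrected numerator: |-0.072746| − 0.000262 = 0.072484.
Under H₀, SE = √(p₀(1−p₀)/n) = √(0.60·0.40/1908) = √0.000125786 = 0.011215.
z = (−)0.072484/0.011215 = -6.463.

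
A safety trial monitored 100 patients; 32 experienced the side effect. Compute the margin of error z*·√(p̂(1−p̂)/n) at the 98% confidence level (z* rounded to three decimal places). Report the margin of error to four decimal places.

ME = 0.1085

p̂ = 32/100 = 0.32000.
SE(p̂) = √(0.32000·0.68000/100) = 0.046648.
For 98% confidence, z* = 2.326.
Margin of error = z*·SE = 2.326 × 0.046648 = 0.1085.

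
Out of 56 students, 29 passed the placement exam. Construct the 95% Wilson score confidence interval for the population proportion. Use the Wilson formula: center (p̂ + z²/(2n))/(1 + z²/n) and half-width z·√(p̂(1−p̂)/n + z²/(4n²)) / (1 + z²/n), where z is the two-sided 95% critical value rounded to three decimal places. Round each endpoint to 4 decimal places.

(0.3901, 0.6433)

p̂ = 29/56 = 0.51786; z = 1.960, so z² = 3.841600.
1 + z²/n = 1.068600.
Center = (0.51786 + 0.034300)/1.068600 = 0.51671.
Radicand: p̂(1−p̂)/n + z²/(4n²) = 0.004458591 + 0.000306250 = 0.004764841.
Half-width = 1.960·√0.004764841/1.068600 = 0.12661.
Interval: 0.51671 ± 0.12661 → (0.3901, 0.6433).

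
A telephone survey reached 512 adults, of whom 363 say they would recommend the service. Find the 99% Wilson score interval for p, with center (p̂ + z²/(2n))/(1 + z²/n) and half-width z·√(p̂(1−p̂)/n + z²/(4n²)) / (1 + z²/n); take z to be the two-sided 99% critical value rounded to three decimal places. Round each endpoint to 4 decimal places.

p̂ = 363/512 = 0.70898; z = 2.576, so z² = 6.635776.
1 + z²/n = 1.012960.
Center = (0.70898 + 0.006480)/1.012960 = 0.70631.
Radicand: p̂(1−p̂)/n + z²/(4n²) = 0.000402980 + 0.000006328 = 0.000409308.
Half-width = 2.576·√0.000409308/1.012960 = 0.05145.
So the interval runs from 0.6549 to 0.7578.

(0.6549, 0.7578)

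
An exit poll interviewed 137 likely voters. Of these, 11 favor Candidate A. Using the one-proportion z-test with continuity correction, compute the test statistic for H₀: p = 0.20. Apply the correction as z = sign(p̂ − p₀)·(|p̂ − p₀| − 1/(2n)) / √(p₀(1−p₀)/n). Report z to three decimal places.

p̂ = 11/137 = 0.08029. p̂ − p₀ = -0.119708.
Continuity correction 1/(2n) = 1/274 = 0.003650.
Corrected numerator: |-0.119708| − 0.003650 = 0.116058.
Null standard error: √(0.20·0.80/137) = √0.001167883 = 0.034174.
z = −0.116058/0.034174 = -3.396.

z = -3.396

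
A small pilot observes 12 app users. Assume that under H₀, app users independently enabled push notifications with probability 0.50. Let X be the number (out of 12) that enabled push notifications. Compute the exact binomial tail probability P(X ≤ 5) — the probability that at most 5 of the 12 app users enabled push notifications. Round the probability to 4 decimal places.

P = 0.3872

X is binomial with n = 12 and p = 0.50.
P(X ≤ 5) = Σ_{j=0}^{5} C(12,j)·0.50^j·0.50^{12−j}.
= 0.000244 + 0.002930 + 0.016113 + 0.053711 + 0.120850 + 0.193359 = 0.3872.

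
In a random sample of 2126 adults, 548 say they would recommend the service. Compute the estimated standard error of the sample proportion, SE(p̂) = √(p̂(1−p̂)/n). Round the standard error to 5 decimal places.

SE = 0.00949

p̂ = 548/2126 = 0.25776.
p̂(1−p̂) = 0.191320.
SE = √(0.191320/2126) = √0.000089991 = 0.00949.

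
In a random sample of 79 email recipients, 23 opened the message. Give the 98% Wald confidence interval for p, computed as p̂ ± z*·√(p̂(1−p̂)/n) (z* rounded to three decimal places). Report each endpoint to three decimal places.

With x = 23 successes in n = 79, p̂ = 0.29114.
Standard error of p̂: √(0.206377/79) = √0.002612369 = 0.051111.
For 98% confidence, z* = 2.326.
Margin = 2.326·0.051111 = 0.11888.
Interval: 0.29114 ± 0.11888 → (0.172, 0.410).

(0.172, 0.410)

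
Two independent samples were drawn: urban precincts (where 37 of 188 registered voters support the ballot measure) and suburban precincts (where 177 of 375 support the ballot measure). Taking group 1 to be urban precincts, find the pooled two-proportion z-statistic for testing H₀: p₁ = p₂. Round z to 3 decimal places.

p̂₁ = 37/188 = 0.19681, p̂₂ = 177/375 = 0.47200.
Pooling: p̂ = 214/563 = 0.38011.
Pooled SE = √[0.2356256·0.00798582] ≈ 0.043378.
z = (p̂₁ − p̂₂)/SE = (0.19681 − 0.47200)/0.043378 = -0.27519/0.043378 = -6.344.

z = -6.344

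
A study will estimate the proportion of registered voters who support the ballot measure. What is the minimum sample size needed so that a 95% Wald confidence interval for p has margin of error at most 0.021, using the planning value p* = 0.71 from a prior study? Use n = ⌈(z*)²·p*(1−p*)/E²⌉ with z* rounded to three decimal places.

The 95% critical value is z* = 1.960.
p*(1−p*) = 0.2059.
Required n before rounding: 3.841600 × 0.2059 / 0.021² = 1793.618.
⌈1793.618⌉ = 1794.

n = 1794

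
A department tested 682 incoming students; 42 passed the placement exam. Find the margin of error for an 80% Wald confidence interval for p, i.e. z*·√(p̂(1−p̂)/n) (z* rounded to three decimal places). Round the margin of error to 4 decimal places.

p̂ = 42/682 = 0.06158.
Standard error of p̂: √(0.057791/682) = √0.000084738 = 0.009205.
The 80% critical value is z* = 1.282.
Margin of error = z*·SE = 1.282 × 0.009205 = 0.0118.

ME = 0.0118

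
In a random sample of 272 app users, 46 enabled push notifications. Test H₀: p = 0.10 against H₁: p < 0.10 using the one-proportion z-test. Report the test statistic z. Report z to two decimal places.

z = 3.80

The sample proportion is 46/272 = 0.16912.
SE₀ = √(0.10·0.90/272) = 0.018190.
z = (0.16912 − 0.10)/0.018190 = 0.06912/0.018190 = 3.80.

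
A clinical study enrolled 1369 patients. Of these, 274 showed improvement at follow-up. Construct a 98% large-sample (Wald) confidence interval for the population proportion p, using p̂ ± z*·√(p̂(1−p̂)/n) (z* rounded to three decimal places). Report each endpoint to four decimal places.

p̂ = 274/1369 = 0.20015.
Standard error of p̂: √(0.160088/1369) = √0.000116938 = 0.010814.
The 98% critical value is z* = 2.326.
Margin = 2.326·0.010814 = 0.02515.
So the interval runs from 0.1750 to 0.2253.

(0.1750, 0.2253)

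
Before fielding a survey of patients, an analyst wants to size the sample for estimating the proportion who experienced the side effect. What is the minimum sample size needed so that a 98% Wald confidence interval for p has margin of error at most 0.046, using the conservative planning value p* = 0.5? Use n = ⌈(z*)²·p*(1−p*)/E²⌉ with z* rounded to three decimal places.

n = 640

For 98% confidence, z* = 2.326.
p*(1−p*) = 0.50·0.50 = 0.2500.
Required n before rounding: 5.410276 × 0.2500 / 0.046² = 639.210.
⌈639.210⌉ = 640.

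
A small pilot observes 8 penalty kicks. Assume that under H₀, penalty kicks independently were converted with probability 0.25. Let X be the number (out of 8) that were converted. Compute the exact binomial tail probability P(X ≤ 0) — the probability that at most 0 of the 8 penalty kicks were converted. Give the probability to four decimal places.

P = 0.1001

X is binomial with n = 8 and p = 0.25.
P(X ≤ 0) = C(8,0)·0.25^0·0.75^8.
= 0.100113 = 0.1001.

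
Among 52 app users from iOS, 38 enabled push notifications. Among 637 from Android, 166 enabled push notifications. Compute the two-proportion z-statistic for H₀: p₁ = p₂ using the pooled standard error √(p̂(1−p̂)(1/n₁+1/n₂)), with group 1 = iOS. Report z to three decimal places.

z = 7.141

p̂₁ = 38/52 = 0.73077, p̂₂ = 166/637 = 0.26060.
Pooled p̂ = (38+166)/(52+637) = 204/689 = 0.29608.
SE = √[p̂(1−p̂)(1/n₁+1/n₂)] = √[0.29608·0.70392·(1/52+1/637)] ≈ 0.065842.
z = 0.47017/0.065842 = 7.141.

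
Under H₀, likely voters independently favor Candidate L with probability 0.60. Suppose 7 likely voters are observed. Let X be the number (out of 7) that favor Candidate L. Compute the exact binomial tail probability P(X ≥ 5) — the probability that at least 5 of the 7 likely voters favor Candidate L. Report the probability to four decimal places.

X ~ Binomial(n=7, p=0.60).
P(X ≥ 5) = C(7,5)·0.60^5·0.40^2 + C(7,6)·0.60^6·0.40^1 + C(7,7)·0.60^7·0.40^0.
= 0.261274 + 0.130637 + 0.027994 = 0.4199.

P = 0.4199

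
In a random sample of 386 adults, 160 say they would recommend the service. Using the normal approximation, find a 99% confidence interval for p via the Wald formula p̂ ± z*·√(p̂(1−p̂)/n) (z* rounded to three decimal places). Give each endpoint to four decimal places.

The sample proportion is 160/386 = 0.41451.
SE(p̂) = √(0.41451·0.58549/386) = 0.025075.
For 99% confidence, z* = 2.576.
Margin of error: 2.576 × 0.025075 = 0.06459.
CI: 0.41451 ± 0.06459 = (0.3499, 0.4791).

(0.3499, 0.4791)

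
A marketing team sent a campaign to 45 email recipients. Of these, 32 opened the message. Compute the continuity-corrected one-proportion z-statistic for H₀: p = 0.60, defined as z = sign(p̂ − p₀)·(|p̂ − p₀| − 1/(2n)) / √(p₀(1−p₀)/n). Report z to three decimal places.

The sample proportion is 32/45 = 0.71111. p̂ − p₀ = 0.111111.
1/(2n) = 0.011111.
Corrected numerator: |0.111111| − 0.011111 = 0.100000.
SE₀ = √(0.60·0.40/45) = 0.073030.
z = (+)0.100000/0.073030 = 1.369.

z = 1.369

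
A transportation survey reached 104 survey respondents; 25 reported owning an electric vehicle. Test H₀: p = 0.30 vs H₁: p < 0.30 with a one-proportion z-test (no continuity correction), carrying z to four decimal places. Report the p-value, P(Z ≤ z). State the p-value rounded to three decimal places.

Sample proportion p̂ = 25/104 = 0.24038.
Under H₀, SE = √(p₀(1−p₀)/n) = √(0.30·0.70/104) = √0.002019231 = 0.044936.
Test statistic (full precision, shown to 4 dp): z = (25/104 − 0.30)/SE₀ ≈ -1.3267.
From the standard normal, P(Z ≤ z) = 0.092.

p-value = 0.092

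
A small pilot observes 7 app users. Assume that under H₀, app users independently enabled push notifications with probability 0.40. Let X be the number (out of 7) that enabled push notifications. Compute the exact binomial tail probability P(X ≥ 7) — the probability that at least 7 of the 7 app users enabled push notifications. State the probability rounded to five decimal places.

X is binomial with n = 7 and p = 0.40.
P(X ≥ 7) = C(7,7)·0.40^7·0.60^0.
= 0.001638 = 0.00164.

P = 0.00164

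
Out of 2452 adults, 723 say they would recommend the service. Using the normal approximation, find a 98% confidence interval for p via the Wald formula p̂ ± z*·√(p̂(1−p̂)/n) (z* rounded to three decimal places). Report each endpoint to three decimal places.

With x = 723 successes in n = 2452, p̂ = 0.29486.
Standard error of p̂: √(0.207918/2452) = √0.000084795 = 0.009208.
For 98% confidence, z* = 2.326.
Margin = 2.326·0.009208 = 0.02142.
CI: 0.29486 ± 0.02142 = (0.273, 0.316).

(0.273, 0.316)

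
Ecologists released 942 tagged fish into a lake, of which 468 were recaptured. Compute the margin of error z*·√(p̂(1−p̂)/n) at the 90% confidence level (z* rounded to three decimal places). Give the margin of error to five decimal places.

ME = 0.02680

With x = 468 successes in n = 942, p̂ = 0.49682.
SE(p̂) = √(0.49682·0.50318/942) = 0.016291.
The 90% critical value is z* = 1.645.
Margin of error = z*·SE = 1.645 × 0.016291 = 0.02680.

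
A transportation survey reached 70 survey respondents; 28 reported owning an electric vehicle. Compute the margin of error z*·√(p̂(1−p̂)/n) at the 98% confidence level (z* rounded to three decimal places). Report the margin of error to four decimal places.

The sample proportion is 28/70 = 0.40000.
SE = √(p̂(1−p̂)/n) = √(0.240000/70) = 0.058554.
For 98% confidence, z* = 2.326.
So ME = 0.1362.

ME = 0.1362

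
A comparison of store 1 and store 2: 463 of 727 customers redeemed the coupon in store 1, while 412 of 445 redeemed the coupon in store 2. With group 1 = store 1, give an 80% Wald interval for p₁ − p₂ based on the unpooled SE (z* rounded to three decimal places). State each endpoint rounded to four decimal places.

(-0.3168, -0.2611)

p̂₁ = 0.63686, p̂₂ = 0.92584, so the observed difference is -0.28898.
Unpooled SE = √(p̂₁(1−p̂₁)/n₁ + p̂₂(1−p̂₂)/n₂) = √(0.000318113 + 0.000154288) = 0.021735.
For 80% confidence, z* = 1.282. Margin = 1.282·0.021735 = 0.02786.
So the interval runs from -0.3168 to -0.2611.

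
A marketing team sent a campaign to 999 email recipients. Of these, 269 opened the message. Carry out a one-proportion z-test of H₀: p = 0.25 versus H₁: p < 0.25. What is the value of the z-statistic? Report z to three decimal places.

With x = 269 successes in n = 999, p̂ = 0.26927.
Null standard error: √(0.25·0.75/999) = √0.000187688 = 0.013700.
Test statistic: z = 0.01927/0.013700 = 1.407.

z = 1.407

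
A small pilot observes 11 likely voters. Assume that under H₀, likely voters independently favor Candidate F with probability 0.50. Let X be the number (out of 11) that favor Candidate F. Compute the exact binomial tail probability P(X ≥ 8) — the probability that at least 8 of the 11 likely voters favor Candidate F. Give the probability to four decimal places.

X ~ Binomial(n=11, p=0.50).
P(X ≥ 8) = C(11,8)·0.50^8·0.50^3 + C(11,9)·0.50^9·0.50^2 + C(11,10)·0.50^10·0.50^1 + C(11,11)·0.50^11·0.50^0.
= 0.080566 + 0.026855 + 0.005371 + 0.000488 = 0.1133.

P = 0.1133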